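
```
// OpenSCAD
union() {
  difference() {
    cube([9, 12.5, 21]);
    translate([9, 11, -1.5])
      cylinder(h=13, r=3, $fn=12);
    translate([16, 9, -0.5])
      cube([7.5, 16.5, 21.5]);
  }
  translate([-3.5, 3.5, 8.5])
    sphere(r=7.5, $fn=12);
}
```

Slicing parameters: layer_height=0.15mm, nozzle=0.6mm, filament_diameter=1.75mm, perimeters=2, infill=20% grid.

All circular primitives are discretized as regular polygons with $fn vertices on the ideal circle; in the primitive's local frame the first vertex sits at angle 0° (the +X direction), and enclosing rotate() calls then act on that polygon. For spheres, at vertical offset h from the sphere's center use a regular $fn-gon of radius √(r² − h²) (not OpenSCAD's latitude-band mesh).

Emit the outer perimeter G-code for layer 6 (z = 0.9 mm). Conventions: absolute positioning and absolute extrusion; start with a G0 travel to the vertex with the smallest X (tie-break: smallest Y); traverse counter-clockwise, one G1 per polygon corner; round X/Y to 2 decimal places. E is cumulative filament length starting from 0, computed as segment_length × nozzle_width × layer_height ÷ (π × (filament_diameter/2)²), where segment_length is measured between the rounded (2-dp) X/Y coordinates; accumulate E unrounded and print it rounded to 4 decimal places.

At z = 0.9 mm: the 9×12.5 cube contributes its full rectangle; the r=3 cylinder at (9, 11) contributes a regular 12-gon of circumradius 3; the cube at (16, 9) is present — its section is the full 7.5×16.5 rectangle; After the difference (first − rest): starting from the 9×12.5 cube, the r=3 cylinder at (9, 11) partially overlaps it — only the 10.95 mm² overlap (of its 27.00 mm²) is removed, clipping the outline; the 7.5×16.5 cube at (16, 9) misses the remaining region (no effect) — 1 connected region; the sphere at (-3.5, 3.5) is not intersected at this z (|z−center|=7.600 > r=7.5); Combining (union): only that combined region is present, so the union is just that shape — 1 connected region. The outline is a single polygon with 8 vertices. Extrusion per mm of travel: 0.6 × 0.15 / (π × 0.875²) = 0.037418. Accumulating E over each segment gives final E = 1.5758.

G0 X0.00 Y0.00 Z0.90
G1 X9.00 Y0.00 E0.3368
G1 X9.00 Y8.00 E0.6361
G1 X7.50 Y8.40 E0.6942
G1 X6.40 Y9.50 E0.7524
G1 X6.00 Y11.00 E0.8105
G1 X6.40 Y12.50 E0.8686
G1 X0.00 Y12.50 E1.1080
G1 X0.00 Y0.00 E1.5758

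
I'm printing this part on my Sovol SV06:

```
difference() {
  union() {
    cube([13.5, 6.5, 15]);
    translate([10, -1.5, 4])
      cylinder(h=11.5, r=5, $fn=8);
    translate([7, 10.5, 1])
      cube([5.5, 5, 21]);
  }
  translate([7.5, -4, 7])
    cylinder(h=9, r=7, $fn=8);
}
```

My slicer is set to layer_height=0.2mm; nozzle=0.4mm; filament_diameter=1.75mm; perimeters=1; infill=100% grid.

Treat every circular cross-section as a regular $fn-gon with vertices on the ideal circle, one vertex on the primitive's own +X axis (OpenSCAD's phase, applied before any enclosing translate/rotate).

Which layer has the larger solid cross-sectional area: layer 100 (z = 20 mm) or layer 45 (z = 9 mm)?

Layer 100 (z = 20): the cube is absent (z outside [0, 15]); the cylinder at (10, -1.5) is not intersected at this z (z outside [4, 15.5]); the 5.5×5 cube at (7, 10.5) contributes its full rectangle (area 27.50 mm²); Combining (union): only the 5.5×5 cube at (7, 10.5) is present, so the union is just that shape — area = 27.50 mm²; the cylinder at (7.5, -4) does not reach this height (z outside [7, 16]); After the difference (first − rest): none of the subtracted shapes is present at this height, so the result so far is unchanged — area = 27.50 mm². So its area = 27.50 mm². Layer 45 (z = 9): the cube is present — its section is the full 13.5×6.5 rectangle (area 87.75 mm²); the r=5 cylinder at (10, -1.5) contributes a regular 8-gon of circumradius 5 (area = (8/2)·5.000²·sin(360°/8) = 70.71 mm²); the cube at (7, 10.5) is present — its section is the full 5.5×5 rectangle (area 27.50 mm²); Merging all regions: the regions partially overlap — summed areas 185.96 mm² minus the doubly-counted overlap 20.36 mm² gives 165.60 mm² — area = 165.60 mm²; the cylinder at (7.5, -4): section is a regular 8-gon, circumradius r=7 (area = (8/2)·7.000²·sin(360°/8) = 138.59 mm²); Subtracting the remaining from the first: starting from that combined region (165.60 mm²), the r=7 cylinder at (7.5, -4) partially overlaps it — only the 65.62 mm² overlap (of its 138.59 mm²) is removed, clipping the outline — area = 99.98 mm². So its area = 99.98 mm². Layer 45 is larger (99.98 vs 27.50 mm²).

layer 45 (z = 9 mm)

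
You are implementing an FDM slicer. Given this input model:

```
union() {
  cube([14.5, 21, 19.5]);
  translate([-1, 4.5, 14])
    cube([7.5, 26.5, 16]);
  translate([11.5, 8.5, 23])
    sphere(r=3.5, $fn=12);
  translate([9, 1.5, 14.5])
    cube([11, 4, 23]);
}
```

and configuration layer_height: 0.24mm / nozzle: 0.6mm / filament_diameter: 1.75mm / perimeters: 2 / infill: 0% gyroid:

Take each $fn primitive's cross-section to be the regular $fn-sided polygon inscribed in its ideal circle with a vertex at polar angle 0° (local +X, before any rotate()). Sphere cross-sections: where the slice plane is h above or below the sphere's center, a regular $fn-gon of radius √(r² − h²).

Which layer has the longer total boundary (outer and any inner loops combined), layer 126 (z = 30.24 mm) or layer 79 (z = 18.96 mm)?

Layer 126 (z = 30.24): the cube is not intersected at this z (z outside [0, 19.5]); the cube at (-1, 4.5) is absent (z outside [14, 30]); the sphere at (11.5, 8.5) is not intersected at this z (|z−center|=7.240 > r=3.5); the 11×4 cube at (9, 1.5) contributes its full rectangle (perimeter 30.00 mm); Merging all regions: only the 11×4 cube at (9, 1.5) is present, so the union is just that shape — boundary = 30.00 mm. So its perimeter = 30.00 mm. Layer 79 (z = 18.96): the 14.5×21 cube contributes its full rectangle (perimeter 71.00 mm); the cube at (-1, 4.5) (footprint 7.5×26.5) is included at this height (perimeter 68.00 mm); the sphere at (11.5, 8.5) does not reach this height (|z−center|=4.040 > r=3.5); the cube at (9, 1.5) (footprint 11×4) is included at this height (perimeter 30.00 mm); Combining (union): the regions partially overlap (shared area 129.25 mm²), so the edge portions inside another operand are dropped and the merged outline is re-measured after clipping — boundary = 104.00 mm. So its perimeter = 104.00 mm. Layer 79 is larger (104.00 vs 30.00 mm).

layer 79 (z = 18.96 mm)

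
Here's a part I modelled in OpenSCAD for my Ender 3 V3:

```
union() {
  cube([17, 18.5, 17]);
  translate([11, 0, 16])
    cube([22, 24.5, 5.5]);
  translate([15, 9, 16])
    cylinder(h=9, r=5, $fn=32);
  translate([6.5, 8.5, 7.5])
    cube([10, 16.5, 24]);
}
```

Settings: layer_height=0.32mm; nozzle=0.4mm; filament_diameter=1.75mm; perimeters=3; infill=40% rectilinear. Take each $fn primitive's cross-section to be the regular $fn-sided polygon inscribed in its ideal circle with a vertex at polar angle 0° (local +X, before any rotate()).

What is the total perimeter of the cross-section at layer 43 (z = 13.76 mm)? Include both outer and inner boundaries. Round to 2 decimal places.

At z = 13.76 mm: the cube is present — its section is the full 17×18.5 rectangle (perimeter 71.00 mm); the cube at (11, 0) is absent (z outside [16, 21.5]); the cylinder at (15, 9) is absent (z outside [16, 25]); the cube at (6.5, 8.5) is present — its section is the full 10×16.5 rectangle (perimeter 53.00 mm); Merging all regions: the regions partially overlap (shared area 100.00 mm²), so the edge portions inside another operand are dropped and the merged outline is re-measured after clipping — boundary = 84.00 mm. Overall, the cross-section is a single solid region. Total boundary length (outer) = 84.00 mm.

84.00 mm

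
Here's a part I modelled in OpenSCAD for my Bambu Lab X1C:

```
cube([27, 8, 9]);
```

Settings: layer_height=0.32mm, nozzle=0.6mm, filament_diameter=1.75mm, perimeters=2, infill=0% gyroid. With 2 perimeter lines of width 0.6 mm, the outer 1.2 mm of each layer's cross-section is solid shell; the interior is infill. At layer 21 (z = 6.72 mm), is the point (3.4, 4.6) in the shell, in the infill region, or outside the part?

At z = 6.72 mm: the cube is present — its section is the full 27×8 rectangle. Overall, the cross-section is a single solid region. The nearest boundary edge runs (0.00, 8.00)→(0.00, 0.00); distance from the point to it = 3.40 mm. The point is inside the cross-section and 3.40 mm from the nearest boundary — more than the 1.2 mm shell width (2 × 0.6), so it's in the infill interior.

infill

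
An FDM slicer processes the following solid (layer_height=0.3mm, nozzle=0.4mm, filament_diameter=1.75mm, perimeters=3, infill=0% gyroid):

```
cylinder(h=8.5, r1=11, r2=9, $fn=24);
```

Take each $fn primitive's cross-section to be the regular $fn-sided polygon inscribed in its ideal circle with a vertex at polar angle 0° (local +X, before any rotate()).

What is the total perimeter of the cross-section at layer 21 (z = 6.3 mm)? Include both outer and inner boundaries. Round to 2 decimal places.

At z = 6.3 mm: the cone: at t=0.741 of its height the radius interpolates to r₁+(r₂−r₁)t = 9.518, giving a regular 24-gon of that circumradius (perimeter = 2·24·9.518·sin(180°/24) = 59.63 mm). Overall, the cross-section is a single solid region. Total boundary length (outer) = 59.63 mm.

59.63 mm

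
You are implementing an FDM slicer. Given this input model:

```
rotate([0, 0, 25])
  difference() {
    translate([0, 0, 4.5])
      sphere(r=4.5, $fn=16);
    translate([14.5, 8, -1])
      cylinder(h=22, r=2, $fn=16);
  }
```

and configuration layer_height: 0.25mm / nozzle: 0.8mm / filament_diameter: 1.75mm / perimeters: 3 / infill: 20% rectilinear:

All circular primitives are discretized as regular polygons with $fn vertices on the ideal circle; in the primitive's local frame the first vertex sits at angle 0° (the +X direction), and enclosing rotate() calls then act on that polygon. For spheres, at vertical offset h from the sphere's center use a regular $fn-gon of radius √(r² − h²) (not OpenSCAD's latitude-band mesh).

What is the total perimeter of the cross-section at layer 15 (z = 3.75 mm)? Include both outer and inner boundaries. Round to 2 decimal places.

At z = 3.75 mm: the r=4.5 sphere contributes a regular 16-gon of circumradius √(4.5²−0.75²) = 4.437 (perimeter = 2·16·4.437·sin(180°/16) = 27.70 mm); the r=2 cylinder at (14.5, 8) contributes a regular 16-gon of circumradius 2 (perimeter = 2·16·2.000·sin(180°/16) = 12.49 mm); Taking the first minus the rest: starting from the r=4.5 sphere, the r=2 cylinder at (14.5, 8) misses the remaining region (no effect) — boundary = 27.70 mm; (whole slice rotated 25° about Z — lengths, areas and connectivity unchanged). Overall, the cross-section is a single solid region. Total boundary length (outer) = 27.70 mm.

27.70 mm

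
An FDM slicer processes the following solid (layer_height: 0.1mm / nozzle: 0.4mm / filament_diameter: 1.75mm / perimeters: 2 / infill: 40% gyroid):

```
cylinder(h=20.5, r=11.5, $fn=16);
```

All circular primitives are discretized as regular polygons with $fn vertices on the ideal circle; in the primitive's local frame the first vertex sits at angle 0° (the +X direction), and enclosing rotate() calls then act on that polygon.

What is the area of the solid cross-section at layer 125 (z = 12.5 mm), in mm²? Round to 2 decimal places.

404.88 mm²

At z = 12.5 mm: the r=11.5 cylinder gives a regular 16-gon of circumradius 11.5 (constant along its height) (area = (16/2)·11.500²·sin(360°/16) = 404.88 mm²). Overall, the cross-section is a single solid region. Net area = 404.88 mm².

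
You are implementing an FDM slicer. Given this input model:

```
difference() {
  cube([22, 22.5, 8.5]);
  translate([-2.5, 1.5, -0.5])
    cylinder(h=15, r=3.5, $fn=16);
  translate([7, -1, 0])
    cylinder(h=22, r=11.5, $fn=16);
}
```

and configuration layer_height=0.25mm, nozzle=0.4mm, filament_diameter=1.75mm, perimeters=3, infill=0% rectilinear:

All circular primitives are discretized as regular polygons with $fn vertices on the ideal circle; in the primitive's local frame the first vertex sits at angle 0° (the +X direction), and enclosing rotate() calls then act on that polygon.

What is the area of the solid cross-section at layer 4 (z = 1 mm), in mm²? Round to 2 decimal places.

338.14 mm²

At z = 1 mm: the cube is present — its section is the full 22×22.5 rectangle (area 495.00 mm²); the r=3.5 cylinder at (-2.5, 1.5) contributes a regular 16-gon of circumradius 3.5 (area = (16/2)·3.500²·sin(360°/16) = 37.50 mm²); the r=11.5 cylinder at (7, -1) contributes a regular 16-gon of circumradius 11.5 (area = (16/2)·11.500²·sin(360°/16) = 404.88 mm²); Taking the first minus the rest: starting from the 22×22.5 cube (495.00 mm²), the r=3.5 cylinder at (-2.5, 1.5) partially overlaps it — only the 2.83 mm² overlap (of its 37.50 mm²) is removed, clipping the outline; the r=11.5 cylinder at (7, -1) partially overlaps it — only the 154.03 mm² overlap (of its 404.88 mm²) is removed, clipping the outline — area = 338.14 mm². Overall, the cross-section is a single solid region. Net area = 338.14 mm².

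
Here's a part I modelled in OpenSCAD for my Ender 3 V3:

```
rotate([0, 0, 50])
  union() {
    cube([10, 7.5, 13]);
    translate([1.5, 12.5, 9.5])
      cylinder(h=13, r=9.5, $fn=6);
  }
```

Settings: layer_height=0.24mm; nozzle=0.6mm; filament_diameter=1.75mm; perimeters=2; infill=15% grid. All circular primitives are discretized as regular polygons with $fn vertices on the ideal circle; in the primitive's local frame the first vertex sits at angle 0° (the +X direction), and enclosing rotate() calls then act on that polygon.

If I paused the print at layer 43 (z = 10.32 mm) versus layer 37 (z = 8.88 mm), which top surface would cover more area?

Layer 43 (z = 10.32): the cube is present — its section is the full 10×7.5 rectangle (area 75.00 mm²); the r=9.5 cylinder at (1.5, 12.5) gives a regular 6-gon of circumradius 9.5 (constant along its height) (area = (6/2)·9.500²·sin(360°/6) = 234.48 mm²); Merging all regions: the regions partially overlap — summed areas 309.48 mm² minus the doubly-counted overlap 23.18 mm² gives 286.30 mm² — area = 286.30 mm²; (whole slice rotated 50° about Z — lengths, areas and connectivity unchanged). So its area = 286.30 mm². Layer 37 (z = 8.88): the cube (footprint 10×7.5) is included at this height (area 75.00 mm²); the cylinder at (1.5, 12.5) is absent (z outside [9.5, 22.5]); Taking the union: only the 10×7.5 cube is present, so the union is just that shape — area = 75.00 mm²; (whole slice rotated 50° about Z — lengths, areas and connectivity unchanged). So its area = 75.00 mm². Layer 43 is larger (286.30 vs 75.00 mm²).

layer 43 (z = 10.32 mm)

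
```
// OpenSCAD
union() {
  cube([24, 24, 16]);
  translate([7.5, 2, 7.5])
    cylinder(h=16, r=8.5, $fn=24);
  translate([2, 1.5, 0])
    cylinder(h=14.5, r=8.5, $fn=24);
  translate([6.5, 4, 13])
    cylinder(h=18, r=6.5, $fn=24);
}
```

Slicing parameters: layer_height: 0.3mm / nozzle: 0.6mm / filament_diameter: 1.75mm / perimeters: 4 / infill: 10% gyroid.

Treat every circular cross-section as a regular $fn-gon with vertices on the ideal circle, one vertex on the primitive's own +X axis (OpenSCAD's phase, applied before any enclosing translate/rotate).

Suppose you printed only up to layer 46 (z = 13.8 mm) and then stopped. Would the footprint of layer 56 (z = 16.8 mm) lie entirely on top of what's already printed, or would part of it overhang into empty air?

entirely on top

Compare the two slices. At z = 13.8: the cube (footprint 24×24) is included at this height (area 576.00 mm²); the r=8.5 cylinder at (7.5, 2) contributes a regular 24-gon of circumradius 8.5 (area = (24/2)·8.500²·sin(360°/24) = 224.40 mm²); the cylinder at (2, 1.5): section is a regular 24-gon, circumradius r=8.5 (area = (24/2)·8.500²·sin(360°/24) = 224.40 mm²); the r=6.5 cylinder at (6.5, 4) contributes a regular 24-gon of circumradius 6.5 (area = (24/2)·6.500²·sin(360°/24) = 131.22 mm²); Combining (union): the regions partially overlap — summed areas 1156.01 mm² minus the doubly-counted overlap 411.99 mm² gives 744.02 mm² — area = 744.02 mm². At z = 16.8: the cube is absent (z outside [0, 16]); the r=8.5 cylinder at (7.5, 2) gives a regular 24-gon of circumradius 8.5 (constant along its height) (area = (24/2)·8.500²·sin(360°/24) = 224.40 mm²); the cylinder at (2, 1.5) is absent (z outside [0, 14.5]); the cylinder at (6.5, 4): section is a regular 24-gon, circumradius r=6.5 (area = (24/2)·6.500²·sin(360°/24) = 131.22 mm²); Merging all regions: the regions partially overlap — summed areas 355.62 mm² minus the doubly-counted overlap 130.06 mm² gives 225.56 mm² — area = 225.56 mm². Checking containment: the cross-section at z = 16.8 is a subset of the cross-section at z = 13.8.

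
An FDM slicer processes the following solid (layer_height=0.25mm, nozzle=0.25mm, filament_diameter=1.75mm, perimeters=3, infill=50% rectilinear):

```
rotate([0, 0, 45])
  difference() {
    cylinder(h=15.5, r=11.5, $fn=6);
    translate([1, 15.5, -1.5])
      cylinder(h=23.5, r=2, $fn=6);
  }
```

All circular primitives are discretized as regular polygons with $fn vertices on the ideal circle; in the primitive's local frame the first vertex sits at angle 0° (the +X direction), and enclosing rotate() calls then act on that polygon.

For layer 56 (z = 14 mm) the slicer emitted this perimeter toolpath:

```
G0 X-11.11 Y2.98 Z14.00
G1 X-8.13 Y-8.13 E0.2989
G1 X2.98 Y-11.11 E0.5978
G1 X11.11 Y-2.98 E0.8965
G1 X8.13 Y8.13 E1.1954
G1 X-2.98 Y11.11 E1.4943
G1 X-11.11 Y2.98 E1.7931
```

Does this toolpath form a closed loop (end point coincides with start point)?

Start point (G0): (-11.11, 2.98). End point (last G1): the path returns to the start — closed.

yes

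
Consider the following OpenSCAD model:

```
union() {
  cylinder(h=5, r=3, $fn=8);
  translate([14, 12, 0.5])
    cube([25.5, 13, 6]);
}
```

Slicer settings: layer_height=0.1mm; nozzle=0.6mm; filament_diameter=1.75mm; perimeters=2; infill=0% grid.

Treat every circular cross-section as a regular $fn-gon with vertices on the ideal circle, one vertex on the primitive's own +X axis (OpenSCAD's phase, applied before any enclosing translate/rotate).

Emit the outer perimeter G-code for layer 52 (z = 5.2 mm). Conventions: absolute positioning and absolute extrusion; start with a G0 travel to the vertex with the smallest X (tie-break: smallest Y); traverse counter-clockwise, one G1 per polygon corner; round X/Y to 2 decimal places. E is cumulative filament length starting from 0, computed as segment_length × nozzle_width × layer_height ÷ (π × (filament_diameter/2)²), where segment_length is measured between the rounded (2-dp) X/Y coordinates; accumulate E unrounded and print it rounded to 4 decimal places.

At z = 5.2 mm: the cylinder is absent (z outside [0, 5]); the 25.5×13 cube at (14, 12) contributes its full rectangle; Taking the union: only the 25.5×13 cube at (14, 12) is present, so the union is just that shape — 1 connected region. The outline is a single polygon with 4 vertices. Extrusion per mm of travel: 0.6 × 0.1 / (π × 0.875²) = 0.024945. Accumulating E over each segment gives final E = 1.9208.

G0 X14.00 Y12.00 Z5.20
G1 X39.50 Y12.00 E0.6361
G1 X39.50 Y25.00 E0.9604
G1 X14.00 Y25.00 E1.5965
G1 X14.00 Y12.00 E1.9208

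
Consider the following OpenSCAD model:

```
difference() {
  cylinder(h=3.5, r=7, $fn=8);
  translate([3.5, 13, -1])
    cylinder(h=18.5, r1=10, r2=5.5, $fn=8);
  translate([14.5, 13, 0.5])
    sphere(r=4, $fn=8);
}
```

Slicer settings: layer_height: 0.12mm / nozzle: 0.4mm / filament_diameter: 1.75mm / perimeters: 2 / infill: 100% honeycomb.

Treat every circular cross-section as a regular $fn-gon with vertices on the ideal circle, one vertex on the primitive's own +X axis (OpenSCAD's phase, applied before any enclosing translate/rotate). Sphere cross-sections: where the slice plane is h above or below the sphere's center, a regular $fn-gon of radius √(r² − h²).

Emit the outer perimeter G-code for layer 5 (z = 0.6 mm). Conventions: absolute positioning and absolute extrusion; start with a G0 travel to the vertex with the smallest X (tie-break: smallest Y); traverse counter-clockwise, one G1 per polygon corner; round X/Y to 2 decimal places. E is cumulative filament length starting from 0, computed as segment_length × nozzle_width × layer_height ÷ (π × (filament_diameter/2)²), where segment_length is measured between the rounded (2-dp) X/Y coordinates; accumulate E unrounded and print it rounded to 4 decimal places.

At z = 0.6 mm: the r=7 cylinder contributes a regular 8-gon of circumradius 7; the cone at (3.5, 13): at t=0.086 of its height the radius interpolates to r₁+(r₂−r₁)t = 9.611, giving a regular 8-gon of that circumradius; the r=4 sphere at (14.5, 13) contributes a regular 8-gon of circumradius √(4²−0.1²) = 3.999; After the difference (first − rest): starting from the r=7 cylinder, the cone at (3.5, 13) partially overlaps it — only the 12.81 mm² overlap (of its 261.26 mm²) is removed, clipping the outline; the r=4 sphere at (14.5, 13) misses the remaining region (no effect) — 1 connected region. The outline is a single polygon with 9 vertices. Extrusion per mm of travel: 0.4 × 0.12 / (π × 0.875²) = 0.019956. Accumulating E over each segment gives final E = 0.8450.

G0 X-7.00 Y0.00 Z0.60
G1 X-4.95 Y-4.95 E0.1069
G1 X0.00 Y-7.00 E0.2138
G1 X4.95 Y-4.95 E0.3208
G1 X7.00 Y0.00 E0.4277
G1 X5.29 Y4.13 E0.5169
G1 X3.50 Y3.39 E0.5555
G1 X-2.61 Y5.92 E0.6875
G1 X-4.95 Y4.95 E0.7381
G1 X-7.00 Y0.00 E0.8450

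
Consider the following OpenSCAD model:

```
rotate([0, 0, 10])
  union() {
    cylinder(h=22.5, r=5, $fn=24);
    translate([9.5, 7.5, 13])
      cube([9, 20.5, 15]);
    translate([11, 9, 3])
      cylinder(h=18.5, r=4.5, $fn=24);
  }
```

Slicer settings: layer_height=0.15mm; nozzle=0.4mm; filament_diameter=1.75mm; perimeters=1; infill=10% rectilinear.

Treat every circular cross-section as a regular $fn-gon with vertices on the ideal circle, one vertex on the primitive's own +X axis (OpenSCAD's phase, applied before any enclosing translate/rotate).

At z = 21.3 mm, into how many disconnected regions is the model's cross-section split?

2

At z = 21.3 mm: the r=5 cylinder contributes a regular 24-gon of circumradius 5; the cube at (9.5, 7.5) is present — its section is the full 9×20.5 rectangle; the r=4.5 cylinder at (11, 9) gives a regular 24-gon of circumradius 4.5 (constant along its height); Merging all regions: the regions partially overlap (shared area 31.15 mm²), so overlapping operands fuse into one piece — 2 connected regions; (rotated 10° about Z; rotation is an isometry so areas/perimeters/island counts are preserved). The result has 2 disconnected regions.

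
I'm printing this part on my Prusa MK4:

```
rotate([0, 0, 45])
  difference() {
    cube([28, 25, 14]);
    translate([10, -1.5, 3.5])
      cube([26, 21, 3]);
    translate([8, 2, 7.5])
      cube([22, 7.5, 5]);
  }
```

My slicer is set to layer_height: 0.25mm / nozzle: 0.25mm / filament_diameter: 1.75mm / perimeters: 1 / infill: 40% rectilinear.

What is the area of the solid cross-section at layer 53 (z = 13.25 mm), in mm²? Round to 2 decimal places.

700.00 mm²

At z = 13.25 mm: the 28×25 cube contributes its full rectangle (area 700.00 mm²); the cube at (10, -1.5) is not intersected at this z (z outside [3.5, 6.5]); the cube at (8, 2) does not reach this height (z outside [7.5, 12.5]); Subtracting the remaining from the first: none of the subtracted shapes is present at this height, so the 28×25 cube is unchanged — area = 700.00 mm²; (whole slice rotated 45° about Z — lengths, areas and connectivity unchanged). Overall, the cross-section is a single solid region. Net area = 700.00 mm².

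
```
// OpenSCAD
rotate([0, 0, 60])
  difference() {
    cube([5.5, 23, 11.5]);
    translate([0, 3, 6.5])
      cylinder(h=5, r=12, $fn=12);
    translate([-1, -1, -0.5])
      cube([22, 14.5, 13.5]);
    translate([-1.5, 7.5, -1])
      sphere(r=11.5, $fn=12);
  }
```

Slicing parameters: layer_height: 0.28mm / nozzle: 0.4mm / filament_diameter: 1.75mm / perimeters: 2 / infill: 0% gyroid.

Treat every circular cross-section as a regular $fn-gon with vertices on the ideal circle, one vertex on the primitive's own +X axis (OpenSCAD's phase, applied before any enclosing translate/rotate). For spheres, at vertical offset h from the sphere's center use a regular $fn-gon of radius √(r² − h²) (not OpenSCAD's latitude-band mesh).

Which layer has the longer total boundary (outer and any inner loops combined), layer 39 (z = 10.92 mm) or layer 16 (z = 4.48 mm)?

layer 39 (z = 10.92 mm)

Layer 39 (z = 10.92): the 5.5×23 cube contributes its full rectangle (perimeter 57.00 mm); the r=12 cylinder at (0, 3) gives a regular 12-gon of circumradius 12 (constant along its height) (perimeter = 2·12·12.000·sin(180°/12) = 74.54 mm); the cube at (-1, -1) (footprint 22×14.5) is included at this height (perimeter 73.00 mm); the sphere at (-1.5, 7.5) is not intersected at this z (|z−center|=11.920 > r=11.5); Subtracting the remaining from the first: starting from the 5.5×23 cube, the r=12 cylinder at (0, 3) partially overlaps it — only the 78.45 mm² overlap (of its 432.00 mm²) is removed, clipping the outline; the 22×14.5 cube at (-1, -1) misses the remaining region (no effect) — boundary = 28.67 mm; (rotated 60° about Z; rotation is an isometry so areas/perimeters/island counts are preserved). So its perimeter = 28.67 mm. Layer 16 (z = 4.48): the 5.5×23 cube contributes its full rectangle (perimeter 57.00 mm); the cylinder at (0, 3) does not reach this height (z outside [6.5, 11.5]); the cube at (-1, -1) is present — its section is the full 22×14.5 rectangle (perimeter 73.00 mm); the r=11.5 sphere at (-1.5, 7.5) contributes a regular 12-gon of circumradius √(11.5²−5.48²) = 10.110 (perimeter = 2·12·10.110·sin(180°/12) = 62.80 mm); Subtracting the remaining from the first: starting from the 5.5×23 cube, the 22×14.5 cube at (-1, -1) partially overlaps it — only the 74.25 mm² overlap (of its 319.00 mm²) is removed, clipping the outline; the r=11.5 sphere at (-1.5, 7.5) partially overlaps it — only the 14.96 mm² overlap (of its 306.66 mm²) is removed, clipping the outline — boundary = 26.41 mm; (whole slice rotated 60° about Z — lengths, areas and connectivity unchanged). So its perimeter = 26.41 mm. Layer 39 is larger (28.67 vs 26.41 mm).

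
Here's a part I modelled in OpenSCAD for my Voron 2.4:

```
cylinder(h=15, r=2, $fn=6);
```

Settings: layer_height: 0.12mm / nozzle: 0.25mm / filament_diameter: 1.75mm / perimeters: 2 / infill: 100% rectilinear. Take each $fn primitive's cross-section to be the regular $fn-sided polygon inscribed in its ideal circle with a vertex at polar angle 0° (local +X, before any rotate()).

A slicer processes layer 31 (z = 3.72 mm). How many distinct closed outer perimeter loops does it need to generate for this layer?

1

At z = 3.72 mm: the r=2 cylinder contributes a regular 6-gon of circumradius 2. The result has 1 disconnected region.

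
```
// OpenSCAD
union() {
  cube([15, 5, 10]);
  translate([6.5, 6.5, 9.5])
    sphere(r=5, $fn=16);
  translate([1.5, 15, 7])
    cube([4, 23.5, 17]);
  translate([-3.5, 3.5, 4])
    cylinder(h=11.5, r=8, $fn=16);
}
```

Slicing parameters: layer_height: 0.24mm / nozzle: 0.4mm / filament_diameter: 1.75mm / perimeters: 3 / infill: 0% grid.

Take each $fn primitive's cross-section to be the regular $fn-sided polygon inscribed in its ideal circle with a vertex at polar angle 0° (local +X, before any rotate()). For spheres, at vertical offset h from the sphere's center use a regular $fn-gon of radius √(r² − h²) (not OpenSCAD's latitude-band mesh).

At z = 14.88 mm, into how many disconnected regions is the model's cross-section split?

At z = 14.88 mm: the cube does not reach this height (z outside [0, 10]); the sphere at (6.5, 6.5) is absent (|z−center|=5.380 > r=5); the 4×23.5 cube at (1.5, 15) contributes its full rectangle; the cylinder at (-3.5, 3.5): section is a regular 16-gon, circumradius r=8; Combining (union): the 2 present regions are separate (no shared area or edge), so areas and boundary lengths simply add and each stays a separate island — 2 connected regions. The result has 2 disconnected regions.

2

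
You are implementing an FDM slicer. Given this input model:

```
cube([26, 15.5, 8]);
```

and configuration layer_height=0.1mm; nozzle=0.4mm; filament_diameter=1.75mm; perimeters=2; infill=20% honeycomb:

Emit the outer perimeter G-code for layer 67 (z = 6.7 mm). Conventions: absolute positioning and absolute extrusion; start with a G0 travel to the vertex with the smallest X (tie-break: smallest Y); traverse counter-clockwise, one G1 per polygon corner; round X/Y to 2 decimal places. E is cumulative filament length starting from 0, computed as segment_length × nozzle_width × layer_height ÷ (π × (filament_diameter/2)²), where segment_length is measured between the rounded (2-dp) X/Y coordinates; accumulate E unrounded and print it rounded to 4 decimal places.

At z = 6.7 mm: the cube (footprint 26×15.5) is included at this height. The outline is a single polygon with 4 vertices. Extrusion per mm of travel: 0.4 × 0.1 / (π × 0.875²) = 0.016630. Accumulating E over each segment gives final E = 1.3803.

G0 X0.00 Y0.00 Z6.70
G1 X26.00 Y0.00 E0.4324
G1 X26.00 Y15.50 E0.6901
G1 X0.00 Y15.50 E1.1225
G1 X0.00 Y0.00 E1.3803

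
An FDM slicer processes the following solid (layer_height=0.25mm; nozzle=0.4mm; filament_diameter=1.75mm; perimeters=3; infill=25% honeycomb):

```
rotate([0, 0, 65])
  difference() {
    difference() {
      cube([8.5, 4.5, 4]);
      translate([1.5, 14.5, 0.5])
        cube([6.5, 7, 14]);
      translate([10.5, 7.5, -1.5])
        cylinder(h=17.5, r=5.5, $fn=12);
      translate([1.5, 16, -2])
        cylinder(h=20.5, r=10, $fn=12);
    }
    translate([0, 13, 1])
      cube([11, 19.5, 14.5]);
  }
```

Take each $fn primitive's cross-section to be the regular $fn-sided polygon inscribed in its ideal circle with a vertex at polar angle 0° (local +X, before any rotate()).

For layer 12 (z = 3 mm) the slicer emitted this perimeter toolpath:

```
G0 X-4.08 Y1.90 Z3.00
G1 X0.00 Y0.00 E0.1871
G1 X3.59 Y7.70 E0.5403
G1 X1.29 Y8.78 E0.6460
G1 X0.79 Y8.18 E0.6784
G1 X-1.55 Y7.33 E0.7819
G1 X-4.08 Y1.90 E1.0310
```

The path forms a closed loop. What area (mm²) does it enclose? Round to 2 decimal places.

35.32 mm²

Apply the shoelace formula to the sequence of (X, Y) vertices; enclosed area = 35.32 mm².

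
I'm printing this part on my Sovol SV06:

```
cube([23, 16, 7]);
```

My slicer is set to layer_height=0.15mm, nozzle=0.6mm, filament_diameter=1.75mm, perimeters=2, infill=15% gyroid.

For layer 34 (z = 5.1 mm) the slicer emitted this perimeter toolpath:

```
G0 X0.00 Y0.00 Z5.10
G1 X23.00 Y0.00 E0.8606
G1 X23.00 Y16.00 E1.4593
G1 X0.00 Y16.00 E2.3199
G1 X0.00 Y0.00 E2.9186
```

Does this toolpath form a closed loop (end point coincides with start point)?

Start point (G0): (0.00, 0.00). End point (last G1): the path returns to the start — closed.

yes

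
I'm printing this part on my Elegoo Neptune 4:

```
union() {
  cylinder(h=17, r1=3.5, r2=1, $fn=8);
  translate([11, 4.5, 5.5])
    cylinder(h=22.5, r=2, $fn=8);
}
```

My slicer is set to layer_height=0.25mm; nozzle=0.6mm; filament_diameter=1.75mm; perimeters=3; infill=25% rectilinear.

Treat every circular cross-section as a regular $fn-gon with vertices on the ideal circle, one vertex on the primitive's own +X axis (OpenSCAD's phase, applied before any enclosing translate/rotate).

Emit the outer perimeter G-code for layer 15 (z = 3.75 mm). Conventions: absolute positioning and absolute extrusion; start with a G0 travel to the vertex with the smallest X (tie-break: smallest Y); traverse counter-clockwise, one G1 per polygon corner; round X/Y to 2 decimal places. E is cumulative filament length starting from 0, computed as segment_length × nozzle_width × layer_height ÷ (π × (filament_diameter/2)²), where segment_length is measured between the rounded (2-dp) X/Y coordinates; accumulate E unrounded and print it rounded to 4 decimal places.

G0 X-2.95 Y0.00 Z3.75
G1 X-2.08 Y-2.08 E0.1406
G1 X0.00 Y-2.95 E0.2812
G1 X2.08 Y-2.08 E0.4218
G1 X2.95 Y0.00 E0.5624
G1 X2.08 Y2.08 E0.7030
G1 X0.00 Y2.95 E0.8436
G1 X-2.08 Y2.08 E0.9842
G1 X-2.95 Y0.00 E1.1248

At z = 3.75 mm: the cone contributes a regular 8-gon of circumradius 2.949 (interpolated between r1=3.5 and r2=1 at t=0.221); the cylinder at (11, 4.5) is absent (z outside [5.5, 28]); Merging all regions: only the cone is present, so the union is just that shape — 1 connected region. The outline is a single polygon with 8 vertices. Extrusion per mm of travel: 0.6 × 0.25 / (π × 0.875²) = 0.062363. Accumulating E over each segment gives final E = 1.1248.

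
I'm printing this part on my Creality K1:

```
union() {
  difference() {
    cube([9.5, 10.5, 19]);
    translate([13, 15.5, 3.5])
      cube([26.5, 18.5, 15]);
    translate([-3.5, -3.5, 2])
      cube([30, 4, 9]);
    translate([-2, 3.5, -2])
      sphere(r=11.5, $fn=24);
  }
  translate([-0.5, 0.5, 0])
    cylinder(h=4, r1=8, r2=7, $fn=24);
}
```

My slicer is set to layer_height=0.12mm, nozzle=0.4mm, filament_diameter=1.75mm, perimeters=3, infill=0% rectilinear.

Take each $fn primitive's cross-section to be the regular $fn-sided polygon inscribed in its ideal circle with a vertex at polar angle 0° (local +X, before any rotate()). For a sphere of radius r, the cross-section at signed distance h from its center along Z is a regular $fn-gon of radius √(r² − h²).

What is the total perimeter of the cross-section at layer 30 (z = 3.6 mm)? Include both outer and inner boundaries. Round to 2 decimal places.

71.56 mm

At z = 3.6 mm: the cube (footprint 9.5×10.5) is included at this height (perimeter 40.00 mm); the cube at (13, 15.5) (footprint 26.5×18.5) is included at this height (perimeter 90.00 mm); the cube at (-3.5, -3.5) (footprint 30×4) is included at this height (perimeter 68.00 mm); the sphere at (-2, 3.5): section is a regular 24-gon, circumradius = √(r²−h²) = √(11.5²−5.6²) = 10.044 (perimeter = 2·24·10.044·sin(180°/24) = 62.93 mm); After the difference (first − rest): starting from the 9.5×10.5 cube, the 26.5×18.5 cube at (13, 15.5) misses the remaining region (no effect); the 30×4 cube at (-3.5, -3.5) partially overlaps it — only the 4.75 mm² overlap (of its 120.00 mm²) is removed, clipping the outline; the r=11.5 sphere at (-2, 3.5) partially overlaps it — only the 73.18 mm² overlap (of its 313.35 mm²) is removed, clipping the outline — boundary = 27.08 mm; the cone at (-0.5, 0.5) contributes a regular 24-gon of circumradius 7.100 (interpolated between r1=8 and r2=7 at t=0.900) (perimeter = 2·24·7.100·sin(180°/24) = 44.48 mm); Combining (union): the 2 present regions are separate (no shared area or edge), so areas and boundary lengths simply add and each stays a separate island — boundary = 71.56 mm. Overall, the cross-section has 2 separate islands. Total boundary length (outer) = 71.56 mm.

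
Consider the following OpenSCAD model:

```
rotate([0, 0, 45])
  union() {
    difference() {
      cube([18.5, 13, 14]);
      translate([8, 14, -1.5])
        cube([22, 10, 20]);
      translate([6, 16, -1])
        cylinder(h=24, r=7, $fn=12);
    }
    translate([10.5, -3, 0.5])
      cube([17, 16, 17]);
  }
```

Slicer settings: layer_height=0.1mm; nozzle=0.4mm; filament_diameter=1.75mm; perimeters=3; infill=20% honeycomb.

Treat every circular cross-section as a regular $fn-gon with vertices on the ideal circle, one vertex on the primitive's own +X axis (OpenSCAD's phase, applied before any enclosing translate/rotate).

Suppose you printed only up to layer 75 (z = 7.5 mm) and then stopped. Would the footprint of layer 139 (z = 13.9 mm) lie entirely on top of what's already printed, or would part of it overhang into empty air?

entirely on top

Compare the two slices. At z = 7.5: the cube (footprint 18.5×13) is included at this height (area 240.50 mm²); the cube at (8, 14) is present — its section is the full 22×10 rectangle (area 220.00 mm²); the r=7 cylinder at (6, 16) contributes a regular 12-gon of circumradius 7 (area = (12/2)·7.000²·sin(360°/12) = 147.00 mm²); Taking the first minus the rest: starting from the 18.5×13 cube (240.50 mm²), the 22×10 cube at (8, 14) misses the remaining region (no effect); the r=7 cylinder at (6, 16) partially overlaps it — only the 33.85 mm² overlap (of its 147.00 mm²) is removed, clipping the outline — area = 206.65 mm²; the cube at (10.5, -3) (footprint 17×16) is included at this height (area 272.00 mm²); Combining (union): the regions partially overlap — summed areas 478.65 mm² minus the doubly-counted overlap 101.97 mm² gives 376.69 mm² — area = 376.69 mm²; (whole slice rotated 45° about Z — lengths, areas and connectivity unchanged). At z = 13.9: the cube (footprint 18.5×13) is included at this height (area 240.50 mm²); the cube at (8, 14) (footprint 22×10) is included at this height (area 220.00 mm²); the r=7 cylinder at (6, 16) contributes a regular 12-gon of circumradius 7 (area = (12/2)·7.000²·sin(360°/12) = 147.00 mm²); Subtracting the remaining from the first: starting from the 18.5×13 cube (240.50 mm²), the 22×10 cube at (8, 14) misses the remaining region (no effect); the r=7 cylinder at (6, 16) partially overlaps it — only the 33.85 mm² overlap (of its 147.00 mm²) is removed, clipping the outline — area = 206.65 mm²; the cube at (10.5, -3) is present — its section is the full 17×16 rectangle (area 272.00 mm²); Merging all regions: the regions partially overlap — summed areas 478.65 mm² minus the doubly-counted overlap 101.97 mm² gives 376.69 mm² — area = 376.69 mm²; (rotated 45° about Z; rotation is an isometry so areas/perimeters/island counts are preserved). Checking containment: the cross-section at z = 13.9 is a subset of the cross-section at z = 7.5.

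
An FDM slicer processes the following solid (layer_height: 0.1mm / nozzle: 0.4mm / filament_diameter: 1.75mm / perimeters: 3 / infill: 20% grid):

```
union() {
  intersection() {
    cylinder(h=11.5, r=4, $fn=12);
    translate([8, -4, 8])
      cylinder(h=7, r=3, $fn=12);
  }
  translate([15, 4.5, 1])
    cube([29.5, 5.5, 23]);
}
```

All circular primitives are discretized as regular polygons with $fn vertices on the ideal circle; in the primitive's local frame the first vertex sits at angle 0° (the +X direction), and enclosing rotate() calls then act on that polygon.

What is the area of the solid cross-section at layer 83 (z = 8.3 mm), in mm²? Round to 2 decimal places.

162.25 mm²

At z = 8.3 mm: the cylinder: section is a regular 12-gon, circumradius r=4 (area = (12/2)·4.000²·sin(360°/12) = 48.00 mm²); the r=3 cylinder at (8, -4) contributes a regular 12-gon of circumradius 3 (area = (12/2)·3.000²·sin(360°/12) = 27.00 mm²); After intersecting: the r=3 cylinder at (8, -4) does not overlap the r=4 cylinder (empty) — nothing remains; the cube at (15, 4.5) (footprint 29.5×5.5) is included at this height (area 162.25 mm²); Merging all regions: only the 29.5×5.5 cube at (15, 4.5) is present, so the union is just that shape — area = 162.25 mm². Overall, the cross-section is a single solid region. Net area = 162.25 mm².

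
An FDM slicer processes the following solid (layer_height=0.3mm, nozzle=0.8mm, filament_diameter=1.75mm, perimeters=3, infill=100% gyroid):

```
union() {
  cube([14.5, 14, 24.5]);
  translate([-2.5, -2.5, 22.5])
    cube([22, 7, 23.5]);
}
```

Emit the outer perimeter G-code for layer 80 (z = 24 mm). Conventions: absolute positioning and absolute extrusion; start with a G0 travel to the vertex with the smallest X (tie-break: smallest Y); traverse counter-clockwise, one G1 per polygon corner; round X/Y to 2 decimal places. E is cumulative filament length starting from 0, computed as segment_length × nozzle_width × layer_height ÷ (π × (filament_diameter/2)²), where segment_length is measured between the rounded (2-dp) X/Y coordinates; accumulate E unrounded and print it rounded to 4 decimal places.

G0 X-2.50 Y-2.50 Z24.00
G1 X19.50 Y-2.50 E2.1952
G1 X19.50 Y4.50 E2.8936
G1 X14.50 Y4.50 E3.3925
G1 X14.50 Y14.00 E4.3404
G1 X0.00 Y14.00 E5.7873
G1 X0.00 Y4.50 E6.7352
G1 X-2.50 Y4.50 E6.9846
G1 X-2.50 Y-2.50 E7.6831

At z = 24 mm: the cube (footprint 14.5×14) is included at this height; the 22×7 cube at (-2.5, -2.5) contributes its full rectangle; Merging all regions: the regions partially overlap (shared area 65.25 mm²), so overlapping operands fuse into one piece — 1 connected region. The outline is a single polygon with 8 vertices. Extrusion per mm of travel: 0.8 × 0.3 / (π × 0.875²) = 0.099780. Accumulating E over each segment gives final E = 7.6831.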